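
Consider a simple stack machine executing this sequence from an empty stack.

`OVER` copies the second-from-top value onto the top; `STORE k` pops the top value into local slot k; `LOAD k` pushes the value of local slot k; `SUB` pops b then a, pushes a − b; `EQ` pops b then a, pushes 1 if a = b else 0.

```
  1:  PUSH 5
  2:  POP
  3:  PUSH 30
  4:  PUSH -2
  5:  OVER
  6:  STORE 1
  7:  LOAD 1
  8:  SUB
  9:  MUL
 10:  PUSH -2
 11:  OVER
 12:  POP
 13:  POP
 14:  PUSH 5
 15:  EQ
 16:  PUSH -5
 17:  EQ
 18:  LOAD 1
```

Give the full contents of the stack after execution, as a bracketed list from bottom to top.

[0, 30]

PUSH 5  : 5
POP     : (empty)
PUSH 30 : 30
PUSH -2 : 30 -2
OVER    : 30 -2 30
STORE 1 : 30 -2
LOAD 1  : 30 -2 30
SUB     : 30 -32
MUL     : -960
PUSH -2 : -960 -2
OVER    : -960 -2 -960
POP     : -960 -2
POP     : -960
PUSH 5  : -960 5
EQ      : 0
PUSH -5 : 0 -5
EQ      : 0
LOAD 1  : 0 30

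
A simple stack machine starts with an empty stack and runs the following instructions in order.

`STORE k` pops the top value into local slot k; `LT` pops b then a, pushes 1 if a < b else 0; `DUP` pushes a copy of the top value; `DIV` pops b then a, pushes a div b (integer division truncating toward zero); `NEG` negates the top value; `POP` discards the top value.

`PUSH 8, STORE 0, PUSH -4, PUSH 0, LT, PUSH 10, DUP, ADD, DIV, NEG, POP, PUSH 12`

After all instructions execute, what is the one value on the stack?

12

PUSH 8  → 8
STORE 0 → (empty)
PUSH -4 → -4
PUSH 0  → -4 0
LT      → 1
PUSH 10 → 1 10
DUP     → 1 10 10
ADD     → 1 20
DIV     → 0
NEG     → 0
POP     → (empty)
PUSH 12 → 12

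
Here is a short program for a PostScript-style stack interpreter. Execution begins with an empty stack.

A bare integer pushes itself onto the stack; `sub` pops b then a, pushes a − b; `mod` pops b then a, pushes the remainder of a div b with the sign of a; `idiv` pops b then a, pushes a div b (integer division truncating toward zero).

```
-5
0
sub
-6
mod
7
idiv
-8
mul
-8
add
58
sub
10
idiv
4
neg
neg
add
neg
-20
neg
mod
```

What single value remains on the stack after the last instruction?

2

-5    [-5]
0     [-5, 0]
sub   [-5]
-6    [-5, -6]
mod   [-5]
7     [-5, 7]
idiv  [0]
-8    [0, -8]
mul   [0]
-8    [0, -8]
add   [-8]
58    [-8, 58]
sub   [-66]
10    [-66, 10]
idiv  [-6]
4     [-6, 4]
neg   [-6, -4]
neg   [-6, 4]
add   [-2]
neg   [2]
-20   [2, -20]
neg   [2, 20]
mod   [2]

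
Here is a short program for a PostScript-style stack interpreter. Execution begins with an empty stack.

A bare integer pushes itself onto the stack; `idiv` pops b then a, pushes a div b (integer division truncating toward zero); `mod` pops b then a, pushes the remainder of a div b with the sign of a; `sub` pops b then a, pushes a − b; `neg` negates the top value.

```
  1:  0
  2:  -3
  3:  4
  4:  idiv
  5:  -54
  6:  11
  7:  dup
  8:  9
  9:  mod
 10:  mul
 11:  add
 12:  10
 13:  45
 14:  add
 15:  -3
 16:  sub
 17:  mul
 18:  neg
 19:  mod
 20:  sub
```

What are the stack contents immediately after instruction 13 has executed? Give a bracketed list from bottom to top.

[0, 0, -32, 10, 45]

0    -> 0
-3   -> 0 -3
4    -> 0 -3 4
idiv -> 0 0
-54  -> 0 0 -54
11   -> 0 0 -54 11
dup  -> 0 0 -54 11 11
9    -> 0 0 -54 11 11 9
mod  -> 0 0 -54 11 2
mul  -> 0 0 -54 22
add  -> 0 0 -32
10   -> 0 0 -32 10
45   -> 0 0 -32 10 45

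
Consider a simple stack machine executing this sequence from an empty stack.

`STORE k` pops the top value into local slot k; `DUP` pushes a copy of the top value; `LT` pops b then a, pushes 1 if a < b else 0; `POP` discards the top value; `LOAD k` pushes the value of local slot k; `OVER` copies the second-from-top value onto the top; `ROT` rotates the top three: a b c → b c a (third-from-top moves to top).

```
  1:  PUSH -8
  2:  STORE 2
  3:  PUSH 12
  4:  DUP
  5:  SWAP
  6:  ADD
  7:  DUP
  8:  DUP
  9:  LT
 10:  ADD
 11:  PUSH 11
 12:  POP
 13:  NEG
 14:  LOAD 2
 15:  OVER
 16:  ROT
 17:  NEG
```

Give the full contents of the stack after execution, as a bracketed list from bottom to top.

PUSH -8 : -8
STORE 2 : (empty)
PUSH 12 : 12
DUP     : 12 12
SWAP    : 12 12
ADD     : 24
DUP     : 24 24
DUP     : 24 24 24
LT      : 24 0
ADD     : 24
PUSH 11 : 24 11
POP     : 24
NEG     : -24
LOAD 2  : -24 -8
OVER    : -24 -8 -24
ROT     : -8 -24 -24
NEG     : -8 -24 24

[-8, -24, 24]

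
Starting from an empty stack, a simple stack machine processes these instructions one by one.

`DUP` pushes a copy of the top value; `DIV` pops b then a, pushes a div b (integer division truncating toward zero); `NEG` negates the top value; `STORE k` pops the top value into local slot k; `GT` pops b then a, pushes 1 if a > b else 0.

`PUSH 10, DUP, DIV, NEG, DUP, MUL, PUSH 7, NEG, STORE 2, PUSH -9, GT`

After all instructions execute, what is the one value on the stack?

1

PUSH 10 → 10
DUP     → 10 10
DIV     → 1
NEG     → -1
DUP     → -1 -1
MUL     → 1
PUSH 7  → 1 7
NEG     → 1 -7
STORE 2 → 1
PUSH -9 → 1 -9
GT      → 1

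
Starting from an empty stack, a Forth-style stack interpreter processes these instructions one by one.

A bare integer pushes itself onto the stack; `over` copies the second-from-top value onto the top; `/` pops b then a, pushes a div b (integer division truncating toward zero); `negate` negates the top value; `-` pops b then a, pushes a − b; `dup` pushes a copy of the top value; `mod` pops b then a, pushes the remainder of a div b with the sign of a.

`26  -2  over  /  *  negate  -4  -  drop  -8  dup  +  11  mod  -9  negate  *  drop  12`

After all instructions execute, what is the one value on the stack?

26     : 26
-2     : 26 -2
over   : 26 -2 26
/      : 26 0
*      : 0
negate : 0
-4     : 0 -4
-      : 4
drop   : (empty)
-8     : -8
dup    : -8 -8
+      : -16
11     : -16 11
mod    : -5
-9     : -5 -9
negate : -5 9
*      : -45
drop   : (empty)
12     : 12

12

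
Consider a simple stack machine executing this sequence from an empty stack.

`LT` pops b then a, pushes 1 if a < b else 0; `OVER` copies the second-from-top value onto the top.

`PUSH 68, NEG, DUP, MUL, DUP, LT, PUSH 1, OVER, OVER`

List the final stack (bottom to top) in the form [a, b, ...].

PUSH 68 : 68
NEG     : -68
DUP     : -68 -68
MUL     : 4624
DUP     : 4624 4624
LT      : 0
PUSH 1  : 0 1
OVER    : 0 1 0
OVER    : 0 1 0 1

[0, 1, 0, 1]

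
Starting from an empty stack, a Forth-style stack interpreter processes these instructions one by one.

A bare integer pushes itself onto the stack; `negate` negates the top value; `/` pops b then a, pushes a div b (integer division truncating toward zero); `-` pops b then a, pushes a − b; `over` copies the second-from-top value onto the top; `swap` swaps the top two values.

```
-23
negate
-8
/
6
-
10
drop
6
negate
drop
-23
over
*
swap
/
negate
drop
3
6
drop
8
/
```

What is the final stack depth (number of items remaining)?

1

-23    : -23
negate : 23
-8     : 23 -8
/      : -2
6      : -2 6
-      : -8
10     : -8 10
drop   : -8
6      : -8 6
negate : -8 -6
drop   : -8
-23    : -8 -23
over   : -8 -23 -8
*      : -8 184
swap   : 184 -8
/      : -23
negate : 23
drop   : (empty)
3      : 3
6      : 3 6
drop   : 3
8      : 3 8
/      : 0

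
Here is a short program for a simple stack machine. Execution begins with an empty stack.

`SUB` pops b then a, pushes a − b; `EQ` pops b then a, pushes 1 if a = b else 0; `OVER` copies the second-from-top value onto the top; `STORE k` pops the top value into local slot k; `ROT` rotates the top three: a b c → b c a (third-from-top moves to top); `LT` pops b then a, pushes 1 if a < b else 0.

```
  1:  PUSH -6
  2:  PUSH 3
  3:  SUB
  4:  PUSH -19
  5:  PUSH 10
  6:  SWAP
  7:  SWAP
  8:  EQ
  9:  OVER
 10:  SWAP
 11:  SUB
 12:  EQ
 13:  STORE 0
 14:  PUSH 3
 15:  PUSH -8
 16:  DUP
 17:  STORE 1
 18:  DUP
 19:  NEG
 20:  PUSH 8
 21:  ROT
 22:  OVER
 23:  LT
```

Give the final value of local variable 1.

-8

PUSH -6  -> -6
PUSH 3   -> -6 3
SUB      -> -9
PUSH -19 -> -9 -19
PUSH 10  -> -9 -19 10
SWAP     -> -9 10 -19
SWAP     -> -9 -19 10
EQ       -> -9 0
OVER     -> -9 0 -9
SWAP     -> -9 -9 0
SUB      -> -9 -9
EQ       -> 1
STORE 0  -> (empty)
PUSH 3   -> 3
PUSH -8  -> 3 -8
DUP      -> 3 -8 -8
STORE 1  -> 3 -8
DUP      -> 3 -8 -8
NEG      -> 3 -8 8
PUSH 8   -> 3 -8 8 8
ROT      -> 3 8 8 -8
OVER     -> 3 8 8 -8 8
LT       -> 3 8 8 1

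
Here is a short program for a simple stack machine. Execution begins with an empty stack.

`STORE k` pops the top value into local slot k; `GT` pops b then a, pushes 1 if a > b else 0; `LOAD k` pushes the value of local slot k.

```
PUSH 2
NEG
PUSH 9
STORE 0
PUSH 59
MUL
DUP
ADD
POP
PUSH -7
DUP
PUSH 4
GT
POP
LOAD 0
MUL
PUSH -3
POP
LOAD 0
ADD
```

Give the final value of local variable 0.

PUSH 2  -> [2]
NEG     -> [-2]
PUSH 9  -> [-2, 9]
STORE 0 -> [-2]
PUSH 59 -> [-2, 59]
MUL     -> [-118]
DUP     -> [-118, -118]
ADD     -> [-236]
POP     -> []
PUSH -7 -> [-7]
DUP     -> [-7, -7]
PUSH 4  -> [-7, -7, 4]
GT      -> [-7, 0]
POP     -> [-7]
LOAD 0  -> [-7, 9]
MUL     -> [-63]
PUSH -3 -> [-63, -3]
POP     -> [-63]
LOAD 0  -> [-63, 9]
ADD     -> [-54]

9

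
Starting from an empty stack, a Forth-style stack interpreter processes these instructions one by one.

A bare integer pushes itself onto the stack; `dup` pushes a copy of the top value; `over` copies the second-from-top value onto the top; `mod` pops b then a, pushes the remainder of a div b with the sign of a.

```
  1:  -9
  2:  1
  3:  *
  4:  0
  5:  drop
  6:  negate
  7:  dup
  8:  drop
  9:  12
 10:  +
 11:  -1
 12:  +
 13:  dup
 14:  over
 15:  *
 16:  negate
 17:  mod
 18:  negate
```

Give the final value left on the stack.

-20

-9     : [-9]
1      : [-9, 1]
*      : [-9]
0      : [-9, 0]
drop   : [-9]
negate : [9]
dup    : [9, 9]
drop   : [9]
12     : [9, 12]
+      : [21]
-1     : [21, -1]
+      : [20]
dup    : [20, 20]
over   : [20, 20, 20]
*      : [20, 400]
negate : [20, -400]
mod    : [20]
negate : [-20]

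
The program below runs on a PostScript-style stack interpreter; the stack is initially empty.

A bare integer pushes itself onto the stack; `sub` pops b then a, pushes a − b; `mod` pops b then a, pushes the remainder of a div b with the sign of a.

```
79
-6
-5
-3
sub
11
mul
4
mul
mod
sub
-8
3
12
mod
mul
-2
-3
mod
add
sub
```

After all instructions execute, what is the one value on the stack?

111

79  → [79]
-6  → [79, -6]
-5  → [79, -6, -5]
-3  → [79, -6, -5, -3]
sub → [79, -6, -2]
11  → [79, -6, -2, 11]
mul → [79, -6, -22]
4   → [79, -6, -22, 4]
mul → [79, -6, -88]
mod → [79, -6]
sub → [85]
-8  → [85, -8]
3   → [85, -8, 3]
12  → [85, -8, 3, 12]
mod → [85, -8, 3]
mul → [85, -24]
-2  → [85, -24, -2]
-3  → [85, -24, -2, -3]
mod → [85, -24, -2]
add → [85, -26]
sub → [111]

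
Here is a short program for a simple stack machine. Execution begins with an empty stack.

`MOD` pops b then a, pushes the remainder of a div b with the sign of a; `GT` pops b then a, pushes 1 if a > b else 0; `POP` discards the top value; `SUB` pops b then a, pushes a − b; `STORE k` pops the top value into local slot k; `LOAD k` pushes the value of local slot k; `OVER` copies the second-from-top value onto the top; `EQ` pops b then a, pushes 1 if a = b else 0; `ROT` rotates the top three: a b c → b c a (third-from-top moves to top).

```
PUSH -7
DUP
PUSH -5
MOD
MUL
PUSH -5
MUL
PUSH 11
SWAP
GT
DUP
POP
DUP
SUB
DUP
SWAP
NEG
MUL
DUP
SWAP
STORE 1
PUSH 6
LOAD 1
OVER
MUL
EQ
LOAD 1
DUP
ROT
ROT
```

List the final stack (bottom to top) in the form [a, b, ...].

PUSH -7  [-7]
DUP      [-7, -7]
PUSH -5  [-7, -7, -5]
MOD      [-7, -2]
MUL      [14]
PUSH -5  [14, -5]
MUL      [-70]
PUSH 11  [-70, 11]
SWAP     [11, -70]
GT       [1]
DUP      [1, 1]
POP      [1]
DUP      [1, 1]
SUB      [0]
DUP      [0, 0]
SWAP     [0, 0]
NEG      [0, 0]
MUL      [0]
DUP      [0, 0]
SWAP     [0, 0]
STORE 1  [0]
PUSH 6   [0, 6]
LOAD 1   [0, 6, 0]
OVER     [0, 6, 0, 6]
MUL      [0, 6, 0]
EQ       [0, 0]
LOAD 1   [0, 0, 0]
DUP      [0, 0, 0, 0]
ROT      [0, 0, 0, 0]
ROT      [0, 0, 0, 0]

[0, 0, 0, 0]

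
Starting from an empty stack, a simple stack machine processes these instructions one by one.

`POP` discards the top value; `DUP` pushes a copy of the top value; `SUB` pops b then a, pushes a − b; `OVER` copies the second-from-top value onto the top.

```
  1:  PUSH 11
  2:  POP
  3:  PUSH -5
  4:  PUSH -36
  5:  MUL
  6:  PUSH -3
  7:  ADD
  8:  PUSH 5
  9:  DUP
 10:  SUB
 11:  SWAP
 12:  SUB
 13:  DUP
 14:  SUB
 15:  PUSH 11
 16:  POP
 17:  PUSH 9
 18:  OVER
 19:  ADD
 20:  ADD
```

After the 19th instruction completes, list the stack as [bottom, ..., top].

PUSH 11  -> 11
POP      -> (empty)
PUSH -5  -> -5
PUSH -36 -> -5 -36
MUL      -> 180
PUSH -3  -> 180 -3
ADD      -> 177
PUSH 5   -> 177 5
DUP      -> 177 5 5
SUB      -> 177 0
SWAP     -> 0 177
SUB      -> -177
DUP      -> -177 -177
SUB      -> 0
PUSH 11  -> 0 11
POP      -> 0
PUSH 9   -> 0 9
OVER     -> 0 9 0
ADD      -> 0 9

[0, 9]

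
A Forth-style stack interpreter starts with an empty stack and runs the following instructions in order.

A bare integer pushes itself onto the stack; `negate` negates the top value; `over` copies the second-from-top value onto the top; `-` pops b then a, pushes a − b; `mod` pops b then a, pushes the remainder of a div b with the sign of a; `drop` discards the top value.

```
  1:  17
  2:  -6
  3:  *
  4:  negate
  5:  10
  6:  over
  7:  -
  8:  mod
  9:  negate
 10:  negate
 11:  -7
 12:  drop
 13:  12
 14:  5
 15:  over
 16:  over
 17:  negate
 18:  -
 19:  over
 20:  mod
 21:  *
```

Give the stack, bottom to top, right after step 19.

[10, 12, 5, 17, 5]

17      17
-6      17 -6
*       -102
negate  102
10      102 10
over    102 10 102
-       102 -92
mod     10
negate  -10
negate  10
-7      10 -7
drop    10
12      10 12
5       10 12 5
over    10 12 5 12
over    10 12 5 12 5
negate  10 12 5 12 -5
-       10 12 5 17
over    10 12 5 17 5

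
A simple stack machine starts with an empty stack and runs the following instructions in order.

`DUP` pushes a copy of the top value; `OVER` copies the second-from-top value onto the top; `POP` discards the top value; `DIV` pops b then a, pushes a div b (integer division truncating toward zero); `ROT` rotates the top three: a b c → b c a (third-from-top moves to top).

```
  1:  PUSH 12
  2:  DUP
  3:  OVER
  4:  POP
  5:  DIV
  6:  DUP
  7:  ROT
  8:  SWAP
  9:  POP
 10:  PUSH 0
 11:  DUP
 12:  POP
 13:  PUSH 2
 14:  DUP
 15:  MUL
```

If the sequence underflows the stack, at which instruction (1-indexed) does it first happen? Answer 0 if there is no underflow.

7

PUSH 12  [12]
DUP      [12, 12]
OVER     [12, 12, 12]
POP      [12, 12]
DIV      [1]
DUP      [1, 1]
ROT  — needs 3 operands, stack has 2 → underflow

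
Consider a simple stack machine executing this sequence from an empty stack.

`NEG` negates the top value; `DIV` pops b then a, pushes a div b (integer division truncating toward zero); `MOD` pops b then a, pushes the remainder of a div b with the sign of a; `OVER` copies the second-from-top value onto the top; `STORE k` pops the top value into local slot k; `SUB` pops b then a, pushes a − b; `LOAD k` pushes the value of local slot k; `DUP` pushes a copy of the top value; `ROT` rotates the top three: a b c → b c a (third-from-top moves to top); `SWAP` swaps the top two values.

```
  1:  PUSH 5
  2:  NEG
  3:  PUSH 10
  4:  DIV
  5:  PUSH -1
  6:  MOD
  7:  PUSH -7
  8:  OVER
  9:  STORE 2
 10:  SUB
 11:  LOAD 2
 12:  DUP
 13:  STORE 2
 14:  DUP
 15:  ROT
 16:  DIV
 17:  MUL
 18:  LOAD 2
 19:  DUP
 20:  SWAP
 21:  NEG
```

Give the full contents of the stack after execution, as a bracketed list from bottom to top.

PUSH 5   [5]
NEG      [-5]
PUSH 10  [-5, 10]
DIV      [0]
PUSH -1  [0, -1]
MOD      [0]
PUSH -7  [0, -7]
OVER     [0, -7, 0]
STORE 2  [0, -7]
SUB      [7]
LOAD 2   [7, 0]
DUP      [7, 0, 0]
STORE 2  [7, 0]
DUP      [7, 0, 0]
ROT      [0, 0, 7]
DIV      [0, 0]
MUL      [0]
LOAD 2   [0, 0]
DUP      [0, 0, 0]
SWAP     [0, 0, 0]
NEG      [0, 0, 0]

[0, 0, 0]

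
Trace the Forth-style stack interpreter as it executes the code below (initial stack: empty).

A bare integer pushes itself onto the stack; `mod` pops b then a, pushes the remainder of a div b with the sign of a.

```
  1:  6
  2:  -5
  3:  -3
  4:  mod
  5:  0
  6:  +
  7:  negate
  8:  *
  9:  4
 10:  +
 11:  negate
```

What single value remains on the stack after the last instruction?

-16

6      : [6]
-5     : [6, -5]
-3     : [6, -5, -3]
mod    : [6, -2]
0      : [6, -2, 0]
+      : [6, -2]
negate : [6, 2]
*      : [12]
4      : [12, 4]
+      : [16]
negate : [-16]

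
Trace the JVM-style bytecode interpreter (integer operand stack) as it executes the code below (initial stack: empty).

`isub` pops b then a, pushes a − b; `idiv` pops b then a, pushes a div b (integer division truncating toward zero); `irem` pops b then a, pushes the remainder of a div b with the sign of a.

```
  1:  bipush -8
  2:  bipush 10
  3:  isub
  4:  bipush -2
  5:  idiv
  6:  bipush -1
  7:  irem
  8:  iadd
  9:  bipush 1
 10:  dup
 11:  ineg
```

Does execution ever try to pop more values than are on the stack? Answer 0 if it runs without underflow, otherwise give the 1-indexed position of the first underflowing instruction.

bipush -8  -8
bipush 10  -8 10
isub       -18
bipush -2  -18 -2
idiv       9
bipush -1  9 -1
irem       0
iadd  — needs 2 operands, stack has 1 → underflow

8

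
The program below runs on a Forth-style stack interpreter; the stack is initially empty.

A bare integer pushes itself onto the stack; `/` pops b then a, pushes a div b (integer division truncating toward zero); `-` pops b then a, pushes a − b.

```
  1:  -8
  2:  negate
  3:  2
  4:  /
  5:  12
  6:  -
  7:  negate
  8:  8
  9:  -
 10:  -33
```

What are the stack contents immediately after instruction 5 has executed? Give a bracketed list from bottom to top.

[4, 12]

-8      [-8]
negate  [8]
2       [8, 2]
/       [4]
12      [4, 12]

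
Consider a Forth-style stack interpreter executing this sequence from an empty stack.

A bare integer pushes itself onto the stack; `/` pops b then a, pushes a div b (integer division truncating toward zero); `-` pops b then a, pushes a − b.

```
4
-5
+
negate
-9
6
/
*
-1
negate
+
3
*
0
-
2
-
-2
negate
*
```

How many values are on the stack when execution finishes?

1

4      : [4]
-5     : [4, -5]
+      : [-1]
negate : [1]
-9     : [1, -9]
6      : [1, -9, 6]
/      : [1, -1]
*      : [-1]
-1     : [-1, -1]
negate : [-1, 1]
+      : [0]
3      : [0, 3]
*      : [0]
0      : [0, 0]
-      : [0]
2      : [0, 2]
-      : [-2]
-2     : [-2, -2]
negate : [-2, 2]
*      : [-4]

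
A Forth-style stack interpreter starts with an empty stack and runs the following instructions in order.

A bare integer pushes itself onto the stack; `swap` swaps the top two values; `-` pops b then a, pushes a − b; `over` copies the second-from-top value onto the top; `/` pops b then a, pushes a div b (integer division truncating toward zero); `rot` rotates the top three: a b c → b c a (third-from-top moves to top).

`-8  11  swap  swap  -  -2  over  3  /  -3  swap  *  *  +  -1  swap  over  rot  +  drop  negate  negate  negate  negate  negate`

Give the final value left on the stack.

-8     -> -8
11     -> -8 11
swap   -> 11 -8
swap   -> -8 11
-      -> -19
-2     -> -19 -2
over   -> -19 -2 -19
3      -> -19 -2 -19 3
/      -> -19 -2 -6
-3     -> -19 -2 -6 -3
swap   -> -19 -2 -3 -6
*      -> -19 -2 18
*      -> -19 -36
+      -> -55
-1     -> -55 -1
swap   -> -1 -55
over   -> -1 -55 -1
rot    -> -55 -1 -1
+      -> -55 -2
drop   -> -55
negate -> 55
negate -> -55
negate -> 55
negate -> -55
negate -> 55

55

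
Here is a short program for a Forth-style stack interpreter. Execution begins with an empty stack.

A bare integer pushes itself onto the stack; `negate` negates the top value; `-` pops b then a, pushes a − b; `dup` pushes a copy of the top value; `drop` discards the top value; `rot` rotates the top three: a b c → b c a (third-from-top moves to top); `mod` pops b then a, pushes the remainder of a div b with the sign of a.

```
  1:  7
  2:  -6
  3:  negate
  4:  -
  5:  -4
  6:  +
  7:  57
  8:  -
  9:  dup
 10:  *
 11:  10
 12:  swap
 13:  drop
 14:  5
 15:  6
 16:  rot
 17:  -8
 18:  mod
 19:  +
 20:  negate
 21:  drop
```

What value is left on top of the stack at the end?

7      : [7]
-6     : [7, -6]
negate : [7, 6]
-      : [1]
-4     : [1, -4]
+      : [-3]
57     : [-3, 57]
-      : [-60]
dup    : [-60, -60]
*      : [3600]
10     : [3600, 10]
swap   : [10, 3600]
drop   : [10]
5      : [10, 5]
6      : [10, 5, 6]
rot    : [5, 6, 10]
-8     : [5, 6, 10, -8]
mod    : [5, 6, 2]
+      : [5, 8]
negate : [5, -8]
drop   : [5]

5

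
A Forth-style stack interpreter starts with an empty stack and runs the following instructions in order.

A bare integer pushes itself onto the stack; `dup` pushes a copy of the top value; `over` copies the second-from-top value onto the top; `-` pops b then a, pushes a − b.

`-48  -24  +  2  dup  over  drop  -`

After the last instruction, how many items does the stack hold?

-48  → [-48]
-24  → [-48, -24]
+    → [-72]
2    → [-72, 2]
dup  → [-72, 2, 2]
over → [-72, 2, 2, 2]
drop → [-72, 2, 2]
-    → [-72, 0]

2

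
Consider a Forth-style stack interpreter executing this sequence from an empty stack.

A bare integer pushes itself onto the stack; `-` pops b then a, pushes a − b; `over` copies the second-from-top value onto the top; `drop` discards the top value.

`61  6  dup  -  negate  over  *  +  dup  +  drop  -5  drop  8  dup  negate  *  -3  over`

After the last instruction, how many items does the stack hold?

61     → 61
6      → 61 6
dup    → 61 6 6
-      → 61 0
negate → 61 0
over   → 61 0 61
*      → 61 0
+      → 61
dup    → 61 61
+      → 122
drop   → (empty)
-5     → -5
drop   → (empty)
8      → 8
dup    → 8 8
negate → 8 -8
*      → -64
-3     → -64 -3
over   → -64 -3 -64

3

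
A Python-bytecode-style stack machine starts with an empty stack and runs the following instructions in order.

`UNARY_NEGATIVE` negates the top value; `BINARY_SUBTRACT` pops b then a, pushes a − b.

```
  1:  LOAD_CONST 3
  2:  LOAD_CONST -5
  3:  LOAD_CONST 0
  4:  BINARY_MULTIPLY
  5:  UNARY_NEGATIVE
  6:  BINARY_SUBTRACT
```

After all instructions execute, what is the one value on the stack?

LOAD_CONST 3    : [3]
LOAD_CONST -5   : [3, -5]
LOAD_CONST 0    : [3, -5, 0]
BINARY_MULTIPLY : [3, 0]
UNARY_NEGATIVE  : [3, 0]
BINARY_SUBTRACT : [3]

3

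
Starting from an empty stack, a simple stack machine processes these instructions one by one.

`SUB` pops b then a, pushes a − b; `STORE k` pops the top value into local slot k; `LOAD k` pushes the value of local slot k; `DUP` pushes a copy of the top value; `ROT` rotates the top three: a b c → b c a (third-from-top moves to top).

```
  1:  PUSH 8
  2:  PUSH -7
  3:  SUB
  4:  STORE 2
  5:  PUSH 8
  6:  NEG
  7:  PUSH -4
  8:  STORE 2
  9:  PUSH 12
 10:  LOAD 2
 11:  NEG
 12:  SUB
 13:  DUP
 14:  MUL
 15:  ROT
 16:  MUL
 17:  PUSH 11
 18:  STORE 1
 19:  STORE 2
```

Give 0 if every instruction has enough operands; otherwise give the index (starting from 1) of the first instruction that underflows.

PUSH 8  → 8
PUSH -7 → 8 -7
SUB     → 15
STORE 2 → (empty)
PUSH 8  → 8
NEG     → -8
PUSH -4 → -8 -4
STORE 2 → -8
PUSH 12 → -8 12
LOAD 2  → -8 12 -4
NEG     → -8 12 4
SUB     → -8 8
DUP     → -8 8 8
MUL     → -8 64
ROT  — needs 3 operands, stack has 2 → underflow

15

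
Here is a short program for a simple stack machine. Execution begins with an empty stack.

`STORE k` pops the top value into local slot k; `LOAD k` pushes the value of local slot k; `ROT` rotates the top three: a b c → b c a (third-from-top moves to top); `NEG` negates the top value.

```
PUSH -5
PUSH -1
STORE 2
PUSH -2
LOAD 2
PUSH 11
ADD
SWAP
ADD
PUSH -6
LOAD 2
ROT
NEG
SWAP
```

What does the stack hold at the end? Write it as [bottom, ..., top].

PUSH -5  -5
PUSH -1  -5 -1
STORE 2  -5
PUSH -2  -5 -2
LOAD 2   -5 -2 -1
PUSH 11  -5 -2 -1 11
ADD      -5 -2 10
SWAP     -5 10 -2
ADD      -5 8
PUSH -6  -5 8 -6
LOAD 2   -5 8 -6 -1
ROT      -5 -6 -1 8
NEG      -5 -6 -1 -8
SWAP     -5 -6 -8 -1

[-5, -6, -8, -1]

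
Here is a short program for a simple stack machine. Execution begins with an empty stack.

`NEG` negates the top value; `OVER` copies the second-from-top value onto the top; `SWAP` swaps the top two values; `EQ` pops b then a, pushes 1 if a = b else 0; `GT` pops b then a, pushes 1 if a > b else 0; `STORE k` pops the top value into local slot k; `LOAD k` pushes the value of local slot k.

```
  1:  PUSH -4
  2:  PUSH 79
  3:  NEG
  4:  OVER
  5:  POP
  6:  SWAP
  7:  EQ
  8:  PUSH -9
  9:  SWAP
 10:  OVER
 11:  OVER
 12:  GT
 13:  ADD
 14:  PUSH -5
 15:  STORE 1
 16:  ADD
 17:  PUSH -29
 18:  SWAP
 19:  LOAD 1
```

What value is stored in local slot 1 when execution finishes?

PUSH -4  -> [-4]
PUSH 79  -> [-4, 79]
NEG      -> [-4, -79]
OVER     -> [-4, -79, -4]
POP      -> [-4, -79]
SWAP     -> [-79, -4]
EQ       -> [0]
PUSH -9  -> [0, -9]
SWAP     -> [-9, 0]
OVER     -> [-9, 0, -9]
OVER     -> [-9, 0, -9, 0]
GT       -> [-9, 0, 0]
ADD      -> [-9, 0]
PUSH -5  -> [-9, 0, -5]
STORE 1  -> [-9, 0]
ADD      -> [-9]
PUSH -29 -> [-9, -29]
SWAP     -> [-29, -9]
LOAD 1   -> [-29, -9, -5]

-5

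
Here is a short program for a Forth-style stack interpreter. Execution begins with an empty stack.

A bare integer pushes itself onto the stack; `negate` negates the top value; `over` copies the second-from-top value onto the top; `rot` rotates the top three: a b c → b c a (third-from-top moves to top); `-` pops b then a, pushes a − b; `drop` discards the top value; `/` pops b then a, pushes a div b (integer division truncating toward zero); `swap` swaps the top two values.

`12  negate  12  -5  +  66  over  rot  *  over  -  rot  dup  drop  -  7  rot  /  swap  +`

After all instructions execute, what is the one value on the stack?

12      [12]
negate  [-12]
12      [-12, 12]
-5      [-12, 12, -5]
+       [-12, 7]
66      [-12, 7, 66]
over    [-12, 7, 66, 7]
rot     [-12, 66, 7, 7]
*       [-12, 66, 49]
over    [-12, 66, 49, 66]
-       [-12, 66, -17]
rot     [66, -17, -12]
dup     [66, -17, -12, -12]
drop    [66, -17, -12]
-       [66, -5]
7       [66, -5, 7]
rot     [-5, 7, 66]
/       [-5, 0]
swap    [0, -5]
+       [-5]

-5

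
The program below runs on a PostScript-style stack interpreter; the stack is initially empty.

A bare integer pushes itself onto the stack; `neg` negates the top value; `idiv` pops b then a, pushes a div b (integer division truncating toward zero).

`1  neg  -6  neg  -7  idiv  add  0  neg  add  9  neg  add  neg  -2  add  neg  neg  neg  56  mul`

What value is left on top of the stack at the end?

-448

1     1
neg   -1
-6    -1 -6
neg   -1 6
-7    -1 6 -7
idiv  -1 0
add   -1
0     -1 0
neg   -1 0
add   -1
9     -1 9
neg   -1 -9
add   -10
neg   10
-2    10 -2
add   8
neg   -8
neg   8
neg   -8
56    -8 56
mul   -448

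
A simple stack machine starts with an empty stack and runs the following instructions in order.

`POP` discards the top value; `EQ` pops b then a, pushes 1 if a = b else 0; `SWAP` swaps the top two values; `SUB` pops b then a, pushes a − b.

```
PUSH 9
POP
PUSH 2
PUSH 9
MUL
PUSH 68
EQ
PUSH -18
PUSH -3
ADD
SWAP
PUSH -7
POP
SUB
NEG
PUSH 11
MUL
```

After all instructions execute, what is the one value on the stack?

231

PUSH 9   → [9]
POP      → []
PUSH 2   → [2]
PUSH 9   → [2, 9]
MUL      → [18]
PUSH 68  → [18, 68]
EQ       → [0]
PUSH -18 → [0, -18]
PUSH -3  → [0, -18, -3]
ADD      → [0, -21]
SWAP     → [-21, 0]
PUSH -7  → [-21, 0, -7]
POP      → [-21, 0]
SUB      → [-21]
NEG      → [21]
PUSH 11  → [21, 11]
MUL      → [231]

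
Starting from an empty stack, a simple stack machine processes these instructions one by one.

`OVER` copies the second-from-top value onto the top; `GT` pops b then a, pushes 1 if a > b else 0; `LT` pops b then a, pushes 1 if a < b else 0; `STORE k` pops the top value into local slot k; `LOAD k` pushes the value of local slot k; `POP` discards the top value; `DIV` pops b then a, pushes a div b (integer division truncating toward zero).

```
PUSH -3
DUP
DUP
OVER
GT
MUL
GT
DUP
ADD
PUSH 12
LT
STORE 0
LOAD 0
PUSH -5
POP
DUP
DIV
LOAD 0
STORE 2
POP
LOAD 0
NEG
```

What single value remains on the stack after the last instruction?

PUSH -3 -> -3
DUP     -> -3 -3
DUP     -> -3 -3 -3
OVER    -> -3 -3 -3 -3
GT      -> -3 -3 0
MUL     -> -3 0
GT      -> 0
DUP     -> 0 0
ADD     -> 0
PUSH 12 -> 0 12
LT      -> 1
STORE 0 -> (empty)
LOAD 0  -> 1
PUSH -5 -> 1 -5
POP     -> 1
DUP     -> 1 1
DIV     -> 1
LOAD 0  -> 1 1
STORE 2 -> 1
POP     -> (empty)
LOAD 0  -> 1
NEG     -> -1

-1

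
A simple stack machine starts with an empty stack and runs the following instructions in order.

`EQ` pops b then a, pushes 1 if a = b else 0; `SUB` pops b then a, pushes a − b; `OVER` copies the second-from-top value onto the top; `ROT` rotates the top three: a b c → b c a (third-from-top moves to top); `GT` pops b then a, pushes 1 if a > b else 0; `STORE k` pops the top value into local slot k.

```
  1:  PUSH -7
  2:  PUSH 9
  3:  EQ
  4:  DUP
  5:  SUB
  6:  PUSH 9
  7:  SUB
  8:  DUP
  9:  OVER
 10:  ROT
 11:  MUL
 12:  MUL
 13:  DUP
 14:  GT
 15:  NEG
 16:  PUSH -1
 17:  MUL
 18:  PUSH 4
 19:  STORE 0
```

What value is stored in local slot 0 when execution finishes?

4

PUSH -7  [-7]
PUSH 9   [-7, 9]
EQ       [0]
DUP      [0, 0]
SUB      [0]
PUSH 9   [0, 9]
SUB      [-9]
DUP      [-9, -9]
OVER     [-9, -9, -9]
ROT      [-9, -9, -9]
MUL      [-9, 81]
MUL      [-729]
DUP      [-729, -729]
GT       [0]
NEG      [0]
PUSH -1  [0, -1]
MUL      [0]
PUSH 4   [0, 4]
STORE 0  [0]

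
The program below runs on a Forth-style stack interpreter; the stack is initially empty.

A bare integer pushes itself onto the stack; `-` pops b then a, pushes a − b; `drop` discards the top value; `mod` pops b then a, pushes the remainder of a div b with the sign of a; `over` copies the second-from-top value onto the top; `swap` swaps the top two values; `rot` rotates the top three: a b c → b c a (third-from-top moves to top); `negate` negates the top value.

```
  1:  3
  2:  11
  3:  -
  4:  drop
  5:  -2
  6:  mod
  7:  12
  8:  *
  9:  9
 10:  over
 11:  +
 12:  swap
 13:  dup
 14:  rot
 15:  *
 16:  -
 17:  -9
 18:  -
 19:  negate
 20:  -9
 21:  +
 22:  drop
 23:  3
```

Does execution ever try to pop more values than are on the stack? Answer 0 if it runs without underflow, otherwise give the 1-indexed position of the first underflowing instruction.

3    -> 3
11   -> 3 11
-    -> -8
drop -> (empty)
-2   -> -2
mod  — needs 2 operands, stack has 1 → underflow

6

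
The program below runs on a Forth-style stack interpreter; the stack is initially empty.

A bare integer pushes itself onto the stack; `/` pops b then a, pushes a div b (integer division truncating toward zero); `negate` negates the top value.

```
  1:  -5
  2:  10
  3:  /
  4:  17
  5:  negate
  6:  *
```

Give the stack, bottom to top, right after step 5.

[0, -17]

-5     → -5
10     → -5 10
/      → 0
17     → 0 17
negate → 0 -17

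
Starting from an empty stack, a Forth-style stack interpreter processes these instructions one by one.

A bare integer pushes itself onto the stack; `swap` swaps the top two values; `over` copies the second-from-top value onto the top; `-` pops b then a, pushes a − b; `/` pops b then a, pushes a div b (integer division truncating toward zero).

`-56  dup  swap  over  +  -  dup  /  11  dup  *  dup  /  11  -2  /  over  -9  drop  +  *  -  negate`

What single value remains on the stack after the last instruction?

-5

-56     -56
dup     -56 -56
swap    -56 -56
over    -56 -56 -56
+       -56 -112
-       56
dup     56 56
/       1
11      1 11
dup     1 11 11
*       1 121
dup     1 121 121
/       1 1
11      1 1 11
-2      1 1 11 -2
/       1 1 -5
over    1 1 -5 1
-9      1 1 -5 1 -9
drop    1 1 -5 1
+       1 1 -4
*       1 -4
-       5
negate  -5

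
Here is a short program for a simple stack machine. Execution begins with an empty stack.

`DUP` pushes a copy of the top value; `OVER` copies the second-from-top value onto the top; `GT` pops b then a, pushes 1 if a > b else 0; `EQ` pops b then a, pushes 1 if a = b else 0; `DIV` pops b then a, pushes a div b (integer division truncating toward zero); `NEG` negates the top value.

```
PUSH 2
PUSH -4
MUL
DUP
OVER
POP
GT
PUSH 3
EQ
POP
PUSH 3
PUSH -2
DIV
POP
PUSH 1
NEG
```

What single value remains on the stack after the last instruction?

PUSH 2  → [2]
PUSH -4 → [2, -4]
MUL     → [-8]
DUP     → [-8, -8]
OVER    → [-8, -8, -8]
POP     → [-8, -8]
GT      → [0]
PUSH 3  → [0, 3]
EQ      → [0]
POP     → []
PUSH 3  → [3]
PUSH -2 → [3, -2]
DIV     → [-1]
POP     → []
PUSH 1  → [1]
NEG     → [-1]

-1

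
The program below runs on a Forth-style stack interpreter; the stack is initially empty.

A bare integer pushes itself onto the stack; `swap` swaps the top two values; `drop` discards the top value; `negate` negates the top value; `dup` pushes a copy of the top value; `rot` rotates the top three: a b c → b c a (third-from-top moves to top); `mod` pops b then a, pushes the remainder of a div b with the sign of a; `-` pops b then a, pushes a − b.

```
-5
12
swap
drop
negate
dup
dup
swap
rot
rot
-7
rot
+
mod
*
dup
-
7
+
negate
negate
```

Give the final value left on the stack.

7

-5     -> [-5]
12     -> [-5, 12]
swap   -> [12, -5]
drop   -> [12]
negate -> [-12]
dup    -> [-12, -12]
dup    -> [-12, -12, -12]
swap   -> [-12, -12, -12]
rot    -> [-12, -12, -12]
rot    -> [-12, -12, -12]
-7     -> [-12, -12, -12, -7]
rot    -> [-12, -12, -7, -12]
+      -> [-12, -12, -19]
mod    -> [-12, -12]
*      -> [144]
dup    -> [144, 144]
-      -> [0]
7      -> [0, 7]
+      -> [7]
negate -> [-7]
negate -> [7]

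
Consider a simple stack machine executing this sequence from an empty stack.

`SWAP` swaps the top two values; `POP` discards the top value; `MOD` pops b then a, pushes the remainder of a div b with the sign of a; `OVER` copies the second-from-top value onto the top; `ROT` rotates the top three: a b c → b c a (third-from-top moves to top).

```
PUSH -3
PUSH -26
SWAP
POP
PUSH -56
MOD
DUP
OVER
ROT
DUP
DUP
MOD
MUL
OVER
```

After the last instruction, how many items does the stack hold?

4

PUSH -3  -> [-3]
PUSH -26 -> [-3, -26]
SWAP     -> [-26, -3]
POP      -> [-26]
PUSH -56 -> [-26, -56]
MOD      -> [-26]
DUP      -> [-26, -26]
OVER     -> [-26, -26, -26]
ROT      -> [-26, -26, -26]
DUP      -> [-26, -26, -26, -26]
DUP      -> [-26, -26, -26, -26, -26]
MOD      -> [-26, -26, -26, 0]
MUL      -> [-26, -26, 0]
OVER     -> [-26, -26, 0, -26]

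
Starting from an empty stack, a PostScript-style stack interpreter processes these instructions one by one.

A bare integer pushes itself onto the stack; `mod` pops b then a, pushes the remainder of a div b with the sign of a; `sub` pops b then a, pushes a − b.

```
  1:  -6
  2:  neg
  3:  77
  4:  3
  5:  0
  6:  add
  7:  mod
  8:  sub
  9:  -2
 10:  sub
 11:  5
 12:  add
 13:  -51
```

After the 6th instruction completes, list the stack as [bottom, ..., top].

-6  : [-6]
neg : [6]
77  : [6, 77]
3   : [6, 77, 3]
0   : [6, 77, 3, 0]
add : [6, 77, 3]

[6, 77, 3]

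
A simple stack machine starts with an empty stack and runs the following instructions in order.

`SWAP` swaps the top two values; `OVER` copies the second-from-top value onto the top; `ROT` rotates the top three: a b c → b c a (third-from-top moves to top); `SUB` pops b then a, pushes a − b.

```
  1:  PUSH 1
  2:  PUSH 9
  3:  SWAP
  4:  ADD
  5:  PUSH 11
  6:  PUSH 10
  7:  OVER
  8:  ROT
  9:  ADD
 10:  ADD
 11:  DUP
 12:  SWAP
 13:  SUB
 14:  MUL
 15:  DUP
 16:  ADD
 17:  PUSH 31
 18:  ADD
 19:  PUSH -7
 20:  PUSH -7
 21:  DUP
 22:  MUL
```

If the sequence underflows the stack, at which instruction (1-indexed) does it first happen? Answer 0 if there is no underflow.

PUSH 1  → 1
PUSH 9  → 1 9
SWAP    → 9 1
ADD     → 10
PUSH 11 → 10 11
PUSH 10 → 10 11 10
OVER    → 10 11 10 11
ROT     → 10 10 11 11
ADD     → 10 10 22
ADD     → 10 32
DUP     → 10 32 32
SWAP    → 10 32 32
SUB     → 10 0
MUL     → 0
DUP     → 0 0
ADD     → 0
PUSH 31 → 0 31
ADD     → 31
PUSH -7 → 31 -7
PUSH -7 → 31 -7 -7
DUP     → 31 -7 -7 -7
MUL     → 31 -7 49

0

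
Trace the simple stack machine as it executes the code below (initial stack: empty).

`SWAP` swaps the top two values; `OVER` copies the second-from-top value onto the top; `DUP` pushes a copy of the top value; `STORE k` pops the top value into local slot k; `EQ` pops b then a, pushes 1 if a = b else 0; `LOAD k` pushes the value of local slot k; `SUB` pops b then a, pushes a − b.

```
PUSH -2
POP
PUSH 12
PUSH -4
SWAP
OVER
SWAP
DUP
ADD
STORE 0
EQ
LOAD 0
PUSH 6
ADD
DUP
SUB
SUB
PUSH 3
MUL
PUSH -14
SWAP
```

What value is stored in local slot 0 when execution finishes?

PUSH -2   -2
POP       (empty)
PUSH 12   12
PUSH -4   12 -4
SWAP      -4 12
OVER      -4 12 -4
SWAP      -4 -4 12
DUP       -4 -4 12 12
ADD       -4 -4 24
STORE 0   -4 -4
EQ        1
LOAD 0    1 24
PUSH 6    1 24 6
ADD       1 30
DUP       1 30 30
SUB       1 0
SUB       1
PUSH 3    1 3
MUL       3
PUSH -14  3 -14
SWAP      -14 3

24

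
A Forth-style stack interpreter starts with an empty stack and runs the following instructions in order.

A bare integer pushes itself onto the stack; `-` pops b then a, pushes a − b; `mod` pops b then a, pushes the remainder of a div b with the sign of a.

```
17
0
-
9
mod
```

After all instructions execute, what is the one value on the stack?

17  : 17
0   : 17 0
-   : 17
9   : 17 9
mod : 8

8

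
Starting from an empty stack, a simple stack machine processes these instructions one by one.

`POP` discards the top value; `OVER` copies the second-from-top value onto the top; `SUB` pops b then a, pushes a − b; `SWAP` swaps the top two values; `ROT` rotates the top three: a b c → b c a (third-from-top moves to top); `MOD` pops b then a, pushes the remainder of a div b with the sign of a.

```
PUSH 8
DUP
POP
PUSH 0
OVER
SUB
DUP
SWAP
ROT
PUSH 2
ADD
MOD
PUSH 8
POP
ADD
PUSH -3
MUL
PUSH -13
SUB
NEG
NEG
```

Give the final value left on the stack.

61

PUSH 8    [8]
DUP       [8, 8]
POP       [8]
PUSH 0    [8, 0]
OVER      [8, 0, 8]
SUB       [8, -8]
DUP       [8, -8, -8]
SWAP      [8, -8, -8]
ROT       [-8, -8, 8]
PUSH 2    [-8, -8, 8, 2]
ADD       [-8, -8, 10]
MOD       [-8, -8]
PUSH 8    [-8, -8, 8]
POP       [-8, -8]
ADD       [-16]
PUSH -3   [-16, -3]
MUL       [48]
PUSH -13  [48, -13]
SUB       [61]
NEG       [-61]
NEG       [61]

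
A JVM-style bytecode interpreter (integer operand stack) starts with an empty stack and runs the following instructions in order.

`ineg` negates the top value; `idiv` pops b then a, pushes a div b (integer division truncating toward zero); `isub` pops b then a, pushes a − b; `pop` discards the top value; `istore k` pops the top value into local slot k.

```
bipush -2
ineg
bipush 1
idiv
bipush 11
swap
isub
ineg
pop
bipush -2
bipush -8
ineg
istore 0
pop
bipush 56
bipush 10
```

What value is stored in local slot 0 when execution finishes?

bipush -2 -> -2
ineg      -> 2
bipush 1  -> 2 1
idiv      -> 2
bipush 11 -> 2 11
swap      -> 11 2
isub      -> 9
ineg      -> -9
pop       -> (empty)
bipush -2 -> -2
bipush -8 -> -2 -8
ineg      -> -2 8
istore 0  -> -2
pop       -> (empty)
bipush 56 -> 56
bipush 10 -> 56 10

8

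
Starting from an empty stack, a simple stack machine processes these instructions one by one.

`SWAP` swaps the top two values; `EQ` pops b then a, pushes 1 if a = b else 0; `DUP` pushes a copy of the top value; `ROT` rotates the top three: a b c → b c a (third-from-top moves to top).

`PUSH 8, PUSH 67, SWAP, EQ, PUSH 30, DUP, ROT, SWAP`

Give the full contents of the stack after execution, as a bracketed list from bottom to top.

PUSH 8  -> [8]
PUSH 67 -> [8, 67]
SWAP    -> [67, 8]
EQ      -> [0]
PUSH 30 -> [0, 30]
DUP     -> [0, 30, 30]
ROT     -> [30, 30, 0]
SWAP    -> [30, 0, 30]

[30, 0, 30]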